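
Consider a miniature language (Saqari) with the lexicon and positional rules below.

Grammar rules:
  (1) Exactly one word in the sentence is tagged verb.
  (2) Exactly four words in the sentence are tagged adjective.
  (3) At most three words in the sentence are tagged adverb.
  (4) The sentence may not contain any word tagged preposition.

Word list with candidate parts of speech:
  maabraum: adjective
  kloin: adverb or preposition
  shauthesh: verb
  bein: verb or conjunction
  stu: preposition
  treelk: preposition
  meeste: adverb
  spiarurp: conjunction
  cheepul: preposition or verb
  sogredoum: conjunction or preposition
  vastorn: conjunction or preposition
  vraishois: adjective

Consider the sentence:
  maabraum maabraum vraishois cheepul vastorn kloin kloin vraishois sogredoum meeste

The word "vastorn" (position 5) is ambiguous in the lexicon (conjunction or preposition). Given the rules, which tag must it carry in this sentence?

Candidates per position — 1:maabraum {adjective}; 2:maabraum {adjective}; 3:vraishois {adjective}; 4:cheepul {preposition,verb}; 5:vastorn {conjunction,preposition}; 6:kloin {adverb,preposition}; 7:kloin {adverb,preposition}; 8:vraishois {adjective}; 9:sogredoum {conjunction,preposition}; 10:meeste {adverb}.
If word 4 were preposition, no tagging could satisfy rule 1; so word 4 is verb.
If word 5 were preposition, no tagging could satisfy rule 4; so word 5 is conjunction.
If word 6 were preposition, no tagging could satisfy rule 4; so word 6 is adverb.
If word 7 were preposition, no tagging could satisfy rule 4; so word 7 is adverb.
If word 9 were preposition, no tagging could satisfy rule 4; so word 9 is conjunction.
The only consistent sequence is: adjective adjective adjective verb conjunction adverb adverb adjective conjunction adverb.
Verifying each rule — rule 1 satisfied; rule 2 satisfied; rule 3 satisfied; rule 4 satisfied.

conjunction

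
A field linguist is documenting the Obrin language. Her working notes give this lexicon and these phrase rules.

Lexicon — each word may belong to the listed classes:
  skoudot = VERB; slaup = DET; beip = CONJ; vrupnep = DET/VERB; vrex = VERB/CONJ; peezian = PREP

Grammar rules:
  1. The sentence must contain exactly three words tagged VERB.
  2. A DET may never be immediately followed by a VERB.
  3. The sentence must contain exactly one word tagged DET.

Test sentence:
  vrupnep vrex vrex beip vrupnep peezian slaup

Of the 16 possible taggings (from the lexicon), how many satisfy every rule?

Candidates per position — 1:vrupnep {DET,VERB}; 2:vrex {VERB,CONJ}; 3:vrex {VERB,CONJ}; 4:beip {CONJ}; 5:vrupnep {DET,VERB}; 6:peezian {PREP}; 7:slaup {DET}.
There are 16 candidate sequences in total.
The sequences that satisfy every rule: VERB VERB CONJ CONJ VERB PREP DET; VERB CONJ VERB CONJ VERB PREP DET.
Count = 2.

2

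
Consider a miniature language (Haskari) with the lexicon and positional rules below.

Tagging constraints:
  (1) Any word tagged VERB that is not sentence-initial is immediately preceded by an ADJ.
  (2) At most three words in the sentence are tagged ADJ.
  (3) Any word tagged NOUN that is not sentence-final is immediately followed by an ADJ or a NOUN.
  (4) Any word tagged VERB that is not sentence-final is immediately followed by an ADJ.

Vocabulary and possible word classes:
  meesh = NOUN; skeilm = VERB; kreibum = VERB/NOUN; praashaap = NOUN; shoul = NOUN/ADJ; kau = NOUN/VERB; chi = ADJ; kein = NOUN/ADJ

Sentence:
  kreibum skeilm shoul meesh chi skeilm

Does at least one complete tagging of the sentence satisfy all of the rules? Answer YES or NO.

NO

Candidates per position — 1:kreibum {VERB,NOUN}; 2:skeilm {VERB}; 3:shoul {NOUN,ADJ}; 4:meesh {NOUN}; 5:chi {ADJ}; 6:skeilm {VERB}.
Rule 1 cannot be satisfied by any choice of tags from the lexicon.
So there is no consistent tagging.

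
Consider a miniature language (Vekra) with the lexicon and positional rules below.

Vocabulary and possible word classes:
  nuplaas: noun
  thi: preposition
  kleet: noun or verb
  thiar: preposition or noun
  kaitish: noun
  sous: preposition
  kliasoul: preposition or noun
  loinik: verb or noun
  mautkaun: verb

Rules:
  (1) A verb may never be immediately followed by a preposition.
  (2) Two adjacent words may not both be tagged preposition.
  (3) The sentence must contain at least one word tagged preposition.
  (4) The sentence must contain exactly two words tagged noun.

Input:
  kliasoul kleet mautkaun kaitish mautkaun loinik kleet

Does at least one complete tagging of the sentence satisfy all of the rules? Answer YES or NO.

Candidates per position — 1:kliasoul {preposition,noun}; 2:kleet {noun,verb}; 3:mautkaun {verb}; 4:kaitish {noun}; 5:mautkaun {verb}; 6:loinik {verb,noun}; 7:kleet {noun,verb}.
One satisfying assignment: preposition noun verb noun verb verb verb.
Check: rule 1 satisfied; rule 2 satisfied; rule 3 satisfied; rule 4 satisfied.

YES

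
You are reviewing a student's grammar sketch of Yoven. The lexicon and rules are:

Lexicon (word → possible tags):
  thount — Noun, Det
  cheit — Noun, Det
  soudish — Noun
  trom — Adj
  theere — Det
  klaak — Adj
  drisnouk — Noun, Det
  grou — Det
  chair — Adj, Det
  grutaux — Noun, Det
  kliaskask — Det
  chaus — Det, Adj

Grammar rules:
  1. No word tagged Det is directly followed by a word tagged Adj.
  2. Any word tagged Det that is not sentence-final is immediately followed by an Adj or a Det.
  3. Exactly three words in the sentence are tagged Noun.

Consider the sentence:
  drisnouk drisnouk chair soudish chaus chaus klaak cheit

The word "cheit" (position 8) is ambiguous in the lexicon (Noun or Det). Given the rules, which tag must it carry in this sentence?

Det

Candidates per position — 1:drisnouk {Noun,Det}; 2:drisnouk {Noun,Det}; 3:chair {Adj,Det}; 4:soudish {Noun}; 5:chaus {Det,Adj}; 6:chaus {Det,Adj}; 7:klaak {Adj}; 8:cheit {Noun,Det}.
Word 3 cannot be Det — rule 2 would then fail for every completion. It is Adj.
Word 5 cannot be Det — rule 1 would then fail for every completion. It is Adj.
Word 6 cannot be Det — rule 1 would then fail for every completion. It is Adj.
Word 2 cannot be Det — rule 1 would then fail for every completion. It is Noun.
Word 1 cannot be Det — rule 2 would then fail for every completion. It is Noun.
Word 8 cannot be Noun — rule 3 would then fail for every completion. It is Det.
That leaves exactly one tagging: Noun Noun Adj Noun Adj Adj Adj Det.
Check: rule 1 ok; rule 2 ok; rule 3 ok.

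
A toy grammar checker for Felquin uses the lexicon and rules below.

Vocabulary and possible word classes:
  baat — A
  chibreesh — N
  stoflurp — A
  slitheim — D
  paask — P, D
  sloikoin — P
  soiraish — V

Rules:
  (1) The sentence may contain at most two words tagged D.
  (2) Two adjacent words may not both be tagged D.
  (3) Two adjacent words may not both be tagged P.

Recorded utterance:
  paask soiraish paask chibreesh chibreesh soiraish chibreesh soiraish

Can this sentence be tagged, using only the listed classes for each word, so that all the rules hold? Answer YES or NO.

Candidates per position — 1:paask {P,D}; 2:soiraish {V}; 3:paask {P,D}; 4:chibreesh {N}; 5:chibreesh {N}; 6:soiraish {V}; 7:chibreesh {N}; 8:soiraish {V}.
One satisfying assignment: D V P N N V N V.
Rule-by-rule: rule 1 holds; rule 2 holds; rule 3 holds.

YES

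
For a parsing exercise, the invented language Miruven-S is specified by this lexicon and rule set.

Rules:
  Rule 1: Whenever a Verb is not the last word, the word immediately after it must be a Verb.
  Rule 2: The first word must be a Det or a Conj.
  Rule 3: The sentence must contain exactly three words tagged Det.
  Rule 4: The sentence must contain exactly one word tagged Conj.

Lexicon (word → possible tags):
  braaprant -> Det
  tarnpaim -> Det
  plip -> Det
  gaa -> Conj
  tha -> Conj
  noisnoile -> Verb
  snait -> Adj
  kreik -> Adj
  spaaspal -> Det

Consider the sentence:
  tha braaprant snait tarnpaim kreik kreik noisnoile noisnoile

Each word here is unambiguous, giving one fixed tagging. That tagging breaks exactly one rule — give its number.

3

Fixed tagging: Conj Det Adj Det Adj Adj Verb Verb.
Applying the rules: R1 ok, R2 ok, R3 fails, R4 ok.
Only rule 3 fails.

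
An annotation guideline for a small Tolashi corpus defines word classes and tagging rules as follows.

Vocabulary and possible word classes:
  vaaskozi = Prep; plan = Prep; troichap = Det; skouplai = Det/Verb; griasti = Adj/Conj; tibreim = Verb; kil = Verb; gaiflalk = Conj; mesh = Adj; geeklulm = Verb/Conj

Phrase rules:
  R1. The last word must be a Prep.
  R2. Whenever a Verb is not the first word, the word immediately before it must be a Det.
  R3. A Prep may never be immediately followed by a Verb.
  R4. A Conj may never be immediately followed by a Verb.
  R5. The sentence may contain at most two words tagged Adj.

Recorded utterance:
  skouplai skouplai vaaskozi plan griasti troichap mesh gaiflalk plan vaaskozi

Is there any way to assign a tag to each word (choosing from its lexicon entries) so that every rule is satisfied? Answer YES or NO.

Candidates per position — 1:skouplai {Det,Verb}; 2:skouplai {Det,Verb}; 3:vaaskozi {Prep}; 4:plan {Prep}; 5:griasti {Adj,Conj}; 6:troichap {Det}; 7:mesh {Adj}; 8:gaiflalk {Conj}; 9:plan {Prep}; 10:vaaskozi {Prep}.
One satisfying assignment: Det Verb Prep Prep Adj Det Adj Conj Prep Prep.
Verifying each rule — rule 1 ✓; rule 2 ✓; rule 3 ✓; rule 4 ✓; rule 5 ✓.

YES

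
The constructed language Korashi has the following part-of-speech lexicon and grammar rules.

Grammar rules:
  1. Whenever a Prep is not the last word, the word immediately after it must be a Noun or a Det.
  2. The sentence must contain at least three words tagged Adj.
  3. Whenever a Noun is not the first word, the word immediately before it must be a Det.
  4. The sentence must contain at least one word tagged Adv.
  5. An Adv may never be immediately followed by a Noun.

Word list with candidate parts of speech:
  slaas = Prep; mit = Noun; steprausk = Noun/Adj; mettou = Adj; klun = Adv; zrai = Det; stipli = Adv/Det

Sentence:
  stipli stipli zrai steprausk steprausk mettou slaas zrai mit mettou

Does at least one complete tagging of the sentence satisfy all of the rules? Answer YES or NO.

YES

Candidates per position — 1:stipli {Adv,Det}; 2:stipli {Adv,Det}; 3:zrai {Det}; 4:steprausk {Noun,Adj}; 5:steprausk {Noun,Adj}; 6:mettou {Adj}; 7:slaas {Prep}; 8:zrai {Det}; 9:mit {Noun}; 10:mettou {Adj}.
One satisfying assignment: Adv Det Det Adj Adj Adj Prep Det Noun Adj.
Rule-by-rule: rule 1 holds; rule 2 holds; rule 3 holds; rule 4 holds; rule 5 holds.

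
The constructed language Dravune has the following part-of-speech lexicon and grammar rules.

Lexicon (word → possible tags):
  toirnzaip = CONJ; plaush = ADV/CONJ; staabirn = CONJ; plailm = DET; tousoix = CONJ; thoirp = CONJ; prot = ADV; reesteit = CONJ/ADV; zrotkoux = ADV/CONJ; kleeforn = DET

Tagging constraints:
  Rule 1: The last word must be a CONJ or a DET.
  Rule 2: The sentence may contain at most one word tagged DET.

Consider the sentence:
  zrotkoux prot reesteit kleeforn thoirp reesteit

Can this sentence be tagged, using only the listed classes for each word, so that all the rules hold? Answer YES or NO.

YES

Candidates per position — 1:zrotkoux {ADV,CONJ}; 2:prot {ADV}; 3:reesteit {CONJ,ADV}; 4:kleeforn {DET}; 5:thoirp {CONJ}; 6:reesteit {CONJ,ADV}.
One satisfying assignment: ADV ADV ADV DET CONJ CONJ.
Verifying each rule — rule 1 satisfied; rule 2 satisfied.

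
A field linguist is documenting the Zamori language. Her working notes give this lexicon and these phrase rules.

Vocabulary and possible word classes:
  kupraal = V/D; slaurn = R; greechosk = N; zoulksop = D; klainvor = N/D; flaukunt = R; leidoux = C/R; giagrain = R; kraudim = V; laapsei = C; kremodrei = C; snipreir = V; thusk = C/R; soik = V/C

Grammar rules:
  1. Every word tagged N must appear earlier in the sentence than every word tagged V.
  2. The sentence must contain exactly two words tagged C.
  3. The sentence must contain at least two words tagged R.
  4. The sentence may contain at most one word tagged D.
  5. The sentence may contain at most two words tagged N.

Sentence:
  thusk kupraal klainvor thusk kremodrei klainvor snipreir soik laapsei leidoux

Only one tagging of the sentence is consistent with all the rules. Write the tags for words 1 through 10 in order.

Candidates per position — 1:thusk {C,R}; 2:kupraal {V,D}; 3:klainvor {N,D}; 4:thusk {C,R}; 5:kremodrei {C}; 6:klainvor {N,D}; 7:snipreir {V}; 8:soik {V,C}; 9:laapsei {C}; 10:leidoux {C,R}.
Word 1 cannot be C — rule 2 would then fail for every completion. It is R.
Word 4 cannot be C — rule 2 would then fail for every completion. It is R.
Word 8 cannot be C — rule 2 would then fail for every completion. It is V.
Word 10 cannot be C — rule 2 would then fail for every completion. It is R.
The remaining ambiguous positions (2, 3, 6) are resolved jointly — only one combination satisfies every rule.
The unique satisfying tagging is: R D N R C N V V C R.
Checking: rule 1 satisfied; rule 2 satisfied; rule 3 satisfied; rule 4 satisfied; rule 5 satisfied.

R D N R C N V V C R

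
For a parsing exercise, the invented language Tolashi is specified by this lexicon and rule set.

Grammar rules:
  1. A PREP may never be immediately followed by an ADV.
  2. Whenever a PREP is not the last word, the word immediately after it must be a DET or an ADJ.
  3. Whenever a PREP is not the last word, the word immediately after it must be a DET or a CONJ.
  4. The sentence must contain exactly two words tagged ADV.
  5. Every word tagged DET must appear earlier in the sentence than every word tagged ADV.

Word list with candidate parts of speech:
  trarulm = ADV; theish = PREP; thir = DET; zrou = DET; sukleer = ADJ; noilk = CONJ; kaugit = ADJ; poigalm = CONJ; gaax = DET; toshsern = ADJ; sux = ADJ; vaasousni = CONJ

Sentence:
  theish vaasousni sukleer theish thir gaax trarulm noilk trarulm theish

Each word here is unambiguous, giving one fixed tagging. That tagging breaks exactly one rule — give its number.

Fixed tagging: PREP CONJ ADJ PREP DET DET ADV CONJ ADV PREP.
Applying the rules: R1 pass, R2 fail, R3 pass, R4 pass, R5 pass.
Only rule 2 fails.

2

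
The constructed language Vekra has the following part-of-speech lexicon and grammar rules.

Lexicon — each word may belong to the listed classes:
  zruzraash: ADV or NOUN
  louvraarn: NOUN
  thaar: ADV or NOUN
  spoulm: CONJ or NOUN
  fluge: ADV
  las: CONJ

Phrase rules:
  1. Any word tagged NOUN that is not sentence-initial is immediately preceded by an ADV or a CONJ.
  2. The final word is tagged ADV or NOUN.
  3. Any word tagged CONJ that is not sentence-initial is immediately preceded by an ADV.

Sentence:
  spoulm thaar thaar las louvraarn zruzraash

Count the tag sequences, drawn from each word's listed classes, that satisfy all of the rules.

3

Candidates per position — 1:spoulm {CONJ,NOUN}; 2:thaar {ADV,NOUN}; 3:thaar {ADV,NOUN}; 4:las {CONJ}; 5:louvraarn {NOUN}; 6:zruzraash {ADV,NOUN}.
There are 16 candidate sequences in total.
The sequences that satisfy every rule: CONJ ADV ADV CONJ NOUN ADV; CONJ NOUN ADV CONJ NOUN ADV; NOUN ADV ADV CONJ NOUN ADV.
Count = 3.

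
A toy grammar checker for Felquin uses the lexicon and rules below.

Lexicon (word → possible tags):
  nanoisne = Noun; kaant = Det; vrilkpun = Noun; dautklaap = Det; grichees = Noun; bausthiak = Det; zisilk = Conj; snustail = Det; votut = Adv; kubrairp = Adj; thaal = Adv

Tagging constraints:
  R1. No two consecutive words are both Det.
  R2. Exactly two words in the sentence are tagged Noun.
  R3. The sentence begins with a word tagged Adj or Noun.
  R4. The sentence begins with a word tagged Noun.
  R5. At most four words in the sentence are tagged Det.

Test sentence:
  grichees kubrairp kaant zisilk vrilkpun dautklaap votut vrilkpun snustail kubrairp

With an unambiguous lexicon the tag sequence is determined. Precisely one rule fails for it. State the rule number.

Fixed tagging: Noun Adj Det Conj Noun Det Adv Noun Det Adj.
Rule check: R1 holds, R2 violated, R3 holds, R4 holds, R5 holds.
Only rule 2 fails.

2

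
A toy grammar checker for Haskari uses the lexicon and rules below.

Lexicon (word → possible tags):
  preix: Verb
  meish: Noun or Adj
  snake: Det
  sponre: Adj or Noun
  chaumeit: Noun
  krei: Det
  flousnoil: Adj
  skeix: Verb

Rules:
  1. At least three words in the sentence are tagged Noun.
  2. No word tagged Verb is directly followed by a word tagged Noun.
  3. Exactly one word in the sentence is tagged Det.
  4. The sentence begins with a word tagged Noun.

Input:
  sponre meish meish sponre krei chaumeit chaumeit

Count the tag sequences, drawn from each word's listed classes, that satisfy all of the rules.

8

Candidates per position — 1:sponre {Adj,Noun}; 2:meish {Noun,Adj}; 3:meish {Noun,Adj}; 4:sponre {Adj,Noun}; 5:krei {Det}; 6:chaumeit {Noun}; 7:chaumeit {Noun}.
There are 16 candidate sequences in total.
Checking each against the rules leaves 8 sequences.
Count = 8.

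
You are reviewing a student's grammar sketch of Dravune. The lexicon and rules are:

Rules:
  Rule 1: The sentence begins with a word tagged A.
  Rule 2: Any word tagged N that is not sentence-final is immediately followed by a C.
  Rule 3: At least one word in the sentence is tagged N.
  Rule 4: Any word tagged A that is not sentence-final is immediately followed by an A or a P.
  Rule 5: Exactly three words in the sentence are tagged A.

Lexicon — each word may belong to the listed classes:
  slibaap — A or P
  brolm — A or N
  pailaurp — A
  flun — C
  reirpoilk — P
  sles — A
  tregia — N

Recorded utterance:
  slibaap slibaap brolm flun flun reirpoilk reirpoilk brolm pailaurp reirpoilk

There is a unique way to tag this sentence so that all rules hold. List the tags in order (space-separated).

Candidates per position — 1:slibaap {A,P}; 2:slibaap {A,P}; 3:brolm {A,N}; 4:flun {C}; 5:flun {C}; 6:reirpoilk {P}; 7:reirpoilk {P}; 8:brolm {A,N}; 9:pailaurp {A}; 10:reirpoilk {P}.
If word 1 were P, no tagging could satisfy rule 1; so word 1 is A.
If word 2 were A, no tagging could satisfy rule 4; so word 2 is P.
If word 3 were A, no tagging could satisfy rule 4; so word 3 is N.
If word 8 were N, no tagging could satisfy rule 2; so word 8 is A.
That leaves exactly one tagging: A P N C C P P A A P.
Check: rule 1 ok; rule 2 ok; rule 3 ok; rule 4 ok; rule 5 ok.

A P N C C P P A A P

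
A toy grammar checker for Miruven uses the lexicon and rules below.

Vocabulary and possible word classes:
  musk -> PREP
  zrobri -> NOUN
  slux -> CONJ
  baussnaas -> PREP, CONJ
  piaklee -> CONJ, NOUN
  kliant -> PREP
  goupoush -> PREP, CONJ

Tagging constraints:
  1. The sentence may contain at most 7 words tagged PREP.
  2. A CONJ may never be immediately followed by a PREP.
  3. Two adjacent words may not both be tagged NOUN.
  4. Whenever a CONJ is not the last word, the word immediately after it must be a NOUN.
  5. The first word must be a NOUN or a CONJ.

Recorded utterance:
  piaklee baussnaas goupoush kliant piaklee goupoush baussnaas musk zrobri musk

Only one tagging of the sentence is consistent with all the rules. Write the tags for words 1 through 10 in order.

NOUN PREP PREP PREP NOUN PREP PREP PREP NOUN PREP

Candidates per position — 1:piaklee {CONJ,NOUN}; 2:baussnaas {PREP,CONJ}; 3:goupoush {PREP,CONJ}; 4:kliant {PREP}; 5:piaklee {CONJ,NOUN}; 6:goupoush {PREP,CONJ}; 7:baussnaas {PREP,CONJ}; 8:musk {PREP}; 9:zrobri {NOUN}; 10:musk {PREP}.
If word 1 were CONJ, no tagging could satisfy rule 2; so word 1 is NOUN.
If word 2 were CONJ, no tagging could satisfy rule 2; so word 2 is PREP.
If word 3 were CONJ, no tagging could satisfy rule 2; so word 3 is PREP.
If word 5 were CONJ, no tagging could satisfy rule 2; so word 5 is NOUN.
If word 6 were CONJ, no tagging could satisfy rule 2; so word 6 is PREP.
If word 7 were CONJ, no tagging could satisfy rule 2; so word 7 is PREP.
So the tagging must be: NOUN PREP PREP PREP NOUN PREP PREP PREP NOUN PREP.
Verifying each rule — rule 1 ✓; rule 2 ✓; rule 3 ✓; rule 4 ✓; rule 5 ✓.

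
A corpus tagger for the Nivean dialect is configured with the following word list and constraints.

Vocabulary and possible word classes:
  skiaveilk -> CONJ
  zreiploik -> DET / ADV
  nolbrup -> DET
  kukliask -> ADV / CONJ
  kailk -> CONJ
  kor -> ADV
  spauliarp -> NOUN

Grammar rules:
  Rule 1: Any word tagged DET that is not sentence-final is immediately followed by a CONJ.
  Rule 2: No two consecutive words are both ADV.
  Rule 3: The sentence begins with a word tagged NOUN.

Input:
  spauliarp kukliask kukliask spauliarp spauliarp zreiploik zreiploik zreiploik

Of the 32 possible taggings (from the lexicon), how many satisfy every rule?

Candidates per position — 1:spauliarp {NOUN}; 2:kukliask {ADV,CONJ}; 3:kukliask {ADV,CONJ}; 4:spauliarp {NOUN}; 5:spauliarp {NOUN}; 6:zreiploik {DET,ADV}; 7:zreiploik {DET,ADV}; 8:zreiploik {DET,ADV}.
There are 32 candidate sequences in total.
Every candidate sequence violates at least one rule; no consistent tagging exists.
Count = 0.

0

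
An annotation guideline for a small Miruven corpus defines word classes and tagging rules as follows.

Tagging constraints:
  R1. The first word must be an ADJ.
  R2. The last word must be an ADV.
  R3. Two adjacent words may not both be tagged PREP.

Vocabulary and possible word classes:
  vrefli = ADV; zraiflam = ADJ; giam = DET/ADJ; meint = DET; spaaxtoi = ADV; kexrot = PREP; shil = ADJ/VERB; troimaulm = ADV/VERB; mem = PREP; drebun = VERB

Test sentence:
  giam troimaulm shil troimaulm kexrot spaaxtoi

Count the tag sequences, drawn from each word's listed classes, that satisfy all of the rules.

Candidates per position — 1:giam {DET,ADJ}; 2:troimaulm {ADV,VERB}; 3:shil {ADJ,VERB}; 4:troimaulm {ADV,VERB}; 5:kexrot {PREP}; 6:spaaxtoi {ADV}.
There are 16 candidate sequences in total.
Checking each against the rules leaves 8 sequences.
Count = 8.

8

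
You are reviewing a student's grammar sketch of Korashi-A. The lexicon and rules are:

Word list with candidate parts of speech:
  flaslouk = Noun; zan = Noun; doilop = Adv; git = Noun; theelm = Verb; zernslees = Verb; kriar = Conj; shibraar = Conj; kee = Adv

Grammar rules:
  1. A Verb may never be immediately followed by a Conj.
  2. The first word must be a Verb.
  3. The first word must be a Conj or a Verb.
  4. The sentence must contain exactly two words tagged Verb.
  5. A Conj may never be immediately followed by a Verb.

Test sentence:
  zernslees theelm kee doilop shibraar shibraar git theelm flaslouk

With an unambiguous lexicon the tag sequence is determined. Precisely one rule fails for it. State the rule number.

4

Fixed tagging: Verb Verb Adv Adv Conj Conj Noun Verb Noun.
Checking each rule: R1 pass, R2 pass, R3 pass, R4 fail, R5 pass.
Only rule 4 fails.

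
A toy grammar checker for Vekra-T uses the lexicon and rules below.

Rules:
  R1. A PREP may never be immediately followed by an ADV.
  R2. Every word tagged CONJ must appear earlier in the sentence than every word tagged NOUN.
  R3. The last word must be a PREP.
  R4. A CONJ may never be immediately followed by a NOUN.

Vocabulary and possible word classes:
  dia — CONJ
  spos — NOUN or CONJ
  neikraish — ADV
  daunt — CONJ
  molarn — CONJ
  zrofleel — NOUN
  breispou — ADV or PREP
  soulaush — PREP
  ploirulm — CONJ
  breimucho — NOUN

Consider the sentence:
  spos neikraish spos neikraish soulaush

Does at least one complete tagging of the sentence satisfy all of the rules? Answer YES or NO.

YES

Candidates per position — 1:spos {NOUN,CONJ}; 2:neikraish {ADV}; 3:spos {NOUN,CONJ}; 4:neikraish {ADV}; 5:soulaush {PREP}.
One satisfying assignment: CONJ ADV CONJ ADV PREP.
Rule-by-rule: rule 1 ✓; rule 2 ✓; rule 3 ✓; rule 4 ✓.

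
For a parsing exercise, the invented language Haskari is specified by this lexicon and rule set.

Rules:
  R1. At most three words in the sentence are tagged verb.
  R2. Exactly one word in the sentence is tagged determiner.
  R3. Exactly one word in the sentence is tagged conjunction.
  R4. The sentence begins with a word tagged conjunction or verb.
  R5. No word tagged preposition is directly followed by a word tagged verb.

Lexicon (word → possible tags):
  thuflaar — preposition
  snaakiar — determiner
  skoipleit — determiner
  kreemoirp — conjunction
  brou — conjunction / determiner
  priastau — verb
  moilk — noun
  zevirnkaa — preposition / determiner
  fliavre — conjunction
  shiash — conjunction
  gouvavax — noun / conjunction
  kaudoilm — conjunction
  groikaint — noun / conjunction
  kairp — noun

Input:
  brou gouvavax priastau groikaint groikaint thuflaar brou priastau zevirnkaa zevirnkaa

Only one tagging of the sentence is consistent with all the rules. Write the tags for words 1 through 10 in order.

conjunction noun verb noun noun preposition determiner verb preposition preposition

Candidates per position — 1:brou {conjunction,determiner}; 2:gouvavax {noun,conjunction}; 3:priastau {verb}; 4:groikaint {noun,conjunction}; 5:groikaint {noun,conjunction}; 6:thuflaar {preposition}; 7:brou {conjunction,determiner}; 8:priastau {verb}; 9:zevirnkaa {preposition,determiner}; 10:zevirnkaa {preposition,determiner}.
Word 1 cannot be determiner — rule 4 would then fail for every completion. It is conjunction.
Word 2 cannot be conjunction — rule 3 would then fail for every completion. It is noun.
Word 4 cannot be conjunction — rule 3 would then fail for every completion. It is noun.
Word 5 cannot be conjunction — rule 3 would then fail for every completion. It is noun.
Word 7 cannot be conjunction — rule 3 would then fail for every completion. It is determiner.
Word 9 cannot be determiner — rule 2 would then fail for every completion. It is preposition.
Word 10 cannot be determiner — rule 2 would then fail for every completion. It is preposition.
The only consistent sequence is: conjunction noun verb noun noun preposition determiner verb preposition preposition.
Verifying each rule — rule 1 ok; rule 2 ok; rule 3 ok; rule 4 ok; rule 5 ok.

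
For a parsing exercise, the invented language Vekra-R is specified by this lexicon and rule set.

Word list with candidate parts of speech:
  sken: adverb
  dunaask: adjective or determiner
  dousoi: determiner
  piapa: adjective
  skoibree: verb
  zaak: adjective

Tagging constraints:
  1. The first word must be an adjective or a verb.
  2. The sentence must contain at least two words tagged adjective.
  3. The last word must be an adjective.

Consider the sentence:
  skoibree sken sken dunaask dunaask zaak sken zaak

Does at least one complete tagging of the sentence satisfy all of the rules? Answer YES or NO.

YES

Candidates per position — 1:skoibree {verb}; 2:sken {adverb}; 3:sken {adverb}; 4:dunaask {adjective,determiner}; 5:dunaask {adjective,determiner}; 6:zaak {adjective}; 7:sken {adverb}; 8:zaak {adjective}.
One satisfying assignment: verb adverb adverb adjective determiner adjective adverb adjective.
Checking: rule 1 ok; rule 2 ok; rule 3 ok.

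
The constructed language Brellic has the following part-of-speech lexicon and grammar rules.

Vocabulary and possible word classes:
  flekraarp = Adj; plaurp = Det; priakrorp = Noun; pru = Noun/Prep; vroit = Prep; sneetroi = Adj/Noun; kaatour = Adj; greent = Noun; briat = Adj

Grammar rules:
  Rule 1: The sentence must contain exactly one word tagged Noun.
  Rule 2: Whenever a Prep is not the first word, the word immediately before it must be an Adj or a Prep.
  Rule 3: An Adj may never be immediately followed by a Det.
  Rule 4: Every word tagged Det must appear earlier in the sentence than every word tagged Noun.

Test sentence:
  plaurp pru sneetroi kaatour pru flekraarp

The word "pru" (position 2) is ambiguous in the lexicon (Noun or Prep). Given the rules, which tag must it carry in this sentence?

Noun

Candidates per position — 1:plaurp {Det}; 2:pru {Noun,Prep}; 3:sneetroi {Adj,Noun}; 4:kaatour {Adj}; 5:pru {Noun,Prep}; 6:flekraarp {Adj}.
At position 2, choosing Prep makes rule 2 impossible to satisfy; hence Noun.
At position 3, choosing Noun makes rule 1 impossible to satisfy; hence Adj.
At position 5, choosing Noun makes rule 1 impossible to satisfy; hence Prep.
So the tagging must be: Det Noun Adj Adj Prep Adj.
Rule-by-rule: rule 1 ok; rule 2 ok; rule 3 ok; rule 4 ok.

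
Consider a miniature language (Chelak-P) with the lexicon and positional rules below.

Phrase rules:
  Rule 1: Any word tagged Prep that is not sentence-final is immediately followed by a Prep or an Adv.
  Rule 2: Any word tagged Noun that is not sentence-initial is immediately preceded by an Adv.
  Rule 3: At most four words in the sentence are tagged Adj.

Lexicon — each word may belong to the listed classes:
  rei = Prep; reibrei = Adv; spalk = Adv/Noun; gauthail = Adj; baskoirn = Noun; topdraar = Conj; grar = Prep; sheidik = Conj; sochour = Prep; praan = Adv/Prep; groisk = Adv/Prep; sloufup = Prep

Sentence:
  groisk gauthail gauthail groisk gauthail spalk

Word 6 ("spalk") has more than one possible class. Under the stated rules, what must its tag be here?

Candidates per position — 1:groisk {Adv,Prep}; 2:gauthail {Adj}; 3:gauthail {Adj}; 4:groisk {Adv,Prep}; 5:gauthail {Adj}; 6:spalk {Adv,Noun}.
Position 1: Prep is ruled out by rule 1; that leaves Adv.
Position 4: Prep is ruled out by rule 1; that leaves Adv.
Position 6: Noun is ruled out by rule 2; that leaves Adv.
So the tagging must be: Adv Adj Adj Adv Adj Adv.
Checking: rule 1 holds; rule 2 holds; rule 3 holds.

Adv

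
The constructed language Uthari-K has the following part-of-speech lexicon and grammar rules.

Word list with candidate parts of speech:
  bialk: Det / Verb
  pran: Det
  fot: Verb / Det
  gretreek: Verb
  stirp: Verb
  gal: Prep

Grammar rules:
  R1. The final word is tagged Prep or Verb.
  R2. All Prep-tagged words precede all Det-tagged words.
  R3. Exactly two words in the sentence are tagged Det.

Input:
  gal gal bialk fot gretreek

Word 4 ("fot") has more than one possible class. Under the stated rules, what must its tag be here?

Det

Candidates per position — 1:gal {Prep}; 2:gal {Prep}; 3:bialk {Det,Verb}; 4:fot {Verb,Det}; 5:gretreek {Verb}.
At position 3, choosing Verb makes rule 3 impossible to satisfy; hence Det.
At position 4, choosing Verb makes rule 3 impossible to satisfy; hence Det.
The only consistent sequence is: Prep Prep Det Det Verb.
Verifying each rule — rule 1 ok; rule 2 ok; rule 3 ok.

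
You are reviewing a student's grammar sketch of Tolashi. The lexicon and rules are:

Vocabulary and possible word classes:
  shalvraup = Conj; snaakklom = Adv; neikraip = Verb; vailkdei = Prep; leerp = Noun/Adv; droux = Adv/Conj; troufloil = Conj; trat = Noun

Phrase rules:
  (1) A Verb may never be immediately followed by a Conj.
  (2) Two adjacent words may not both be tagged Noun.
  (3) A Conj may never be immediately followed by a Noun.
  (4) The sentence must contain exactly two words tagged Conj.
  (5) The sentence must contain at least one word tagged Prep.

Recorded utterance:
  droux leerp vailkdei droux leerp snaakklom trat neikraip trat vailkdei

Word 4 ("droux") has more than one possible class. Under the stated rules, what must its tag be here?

Conj

Candidates per position — 1:droux {Adv,Conj}; 2:leerp {Noun,Adv}; 3:vailkdei {Prep}; 4:droux {Adv,Conj}; 5:leerp {Noun,Adv}; 6:snaakklom {Adv}; 7:trat {Noun}; 8:neikraip {Verb}; 9:trat {Noun}; 10:vailkdei {Prep}.
At position 1, choosing Adv makes rule 4 impossible to satisfy; hence Conj.
At position 2, choosing Noun makes rule 3 impossible to satisfy; hence Adv.
At position 4, choosing Adv makes rule 4 impossible to satisfy; hence Conj.
At position 5, choosing Noun makes rule 3 impossible to satisfy; hence Adv.
The unique satisfying tagging is: Conj Adv Prep Conj Adv Adv Noun Verb Noun Prep.
Checking: rule 1 ✓; rule 2 ✓; rule 3 ✓; rule 4 ✓; rule 5 ✓.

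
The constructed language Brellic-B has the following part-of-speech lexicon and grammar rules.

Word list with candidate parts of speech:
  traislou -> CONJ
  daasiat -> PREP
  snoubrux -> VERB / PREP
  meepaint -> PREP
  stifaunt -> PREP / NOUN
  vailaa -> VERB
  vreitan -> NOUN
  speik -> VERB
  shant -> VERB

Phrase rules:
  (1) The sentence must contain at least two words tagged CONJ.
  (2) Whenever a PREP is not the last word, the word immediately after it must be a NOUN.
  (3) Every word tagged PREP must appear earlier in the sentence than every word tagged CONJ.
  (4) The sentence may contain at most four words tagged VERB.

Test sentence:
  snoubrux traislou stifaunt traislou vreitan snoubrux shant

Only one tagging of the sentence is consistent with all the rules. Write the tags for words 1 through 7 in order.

Candidates per position — 1:snoubrux {VERB,PREP}; 2:traislou {CONJ}; 3:stifaunt {PREP,NOUN}; 4:traislou {CONJ}; 5:vreitan {NOUN}; 6:snoubrux {VERB,PREP}; 7:shant {VERB}.
At position 1, choosing PREP makes rule 2 impossible to satisfy; hence VERB.
At position 3, choosing PREP makes rule 2 impossible to satisfy; hence NOUN.
At position 6, choosing PREP makes rule 2 impossible to satisfy; hence VERB.
So the tagging must be: VERB CONJ NOUN CONJ NOUN VERB VERB.
Check: rule 1 ✓; rule 2 ✓; rule 3 ✓; rule 4 ✓.

VERB CONJ NOUN CONJ NOUN VERB VERB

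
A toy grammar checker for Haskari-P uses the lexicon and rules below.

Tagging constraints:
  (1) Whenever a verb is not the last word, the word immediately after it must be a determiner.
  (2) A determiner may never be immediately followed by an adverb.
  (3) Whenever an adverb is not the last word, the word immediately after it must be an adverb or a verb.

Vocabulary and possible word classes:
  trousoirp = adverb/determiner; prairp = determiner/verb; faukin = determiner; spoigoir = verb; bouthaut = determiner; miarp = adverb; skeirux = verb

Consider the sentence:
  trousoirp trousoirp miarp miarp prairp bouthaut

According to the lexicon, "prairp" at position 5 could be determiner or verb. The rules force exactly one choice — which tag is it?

Candidates per position — 1:trousoirp {adverb,determiner}; 2:trousoirp {adverb,determiner}; 3:miarp {adverb}; 4:miarp {adverb}; 5:prairp {determiner,verb}; 6:bouthaut {determiner}.
Position 1: tagging it determiner would leave rule 2 unsatisfiable, so it must be adverb.
Position 2: tagging it determiner would leave rule 2 unsatisfiable, so it must be adverb.
Position 5: tagging it determiner would leave rule 3 unsatisfiable, so it must be verb.
That leaves exactly one tagging: adverb adverb adverb adverb verb determiner.
Check: rule 1 satisfied; rule 2 satisfied; rule 3 satisfied.

verb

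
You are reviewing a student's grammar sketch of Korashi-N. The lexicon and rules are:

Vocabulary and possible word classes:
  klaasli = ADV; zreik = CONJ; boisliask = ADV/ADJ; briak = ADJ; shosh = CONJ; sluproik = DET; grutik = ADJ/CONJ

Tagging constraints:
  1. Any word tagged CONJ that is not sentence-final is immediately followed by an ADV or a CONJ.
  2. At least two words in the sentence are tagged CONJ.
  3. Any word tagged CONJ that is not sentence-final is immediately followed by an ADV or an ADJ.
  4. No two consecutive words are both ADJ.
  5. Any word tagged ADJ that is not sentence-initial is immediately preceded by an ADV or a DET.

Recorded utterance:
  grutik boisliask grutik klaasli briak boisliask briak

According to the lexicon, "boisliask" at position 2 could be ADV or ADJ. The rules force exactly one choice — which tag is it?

ADV

Candidates per position — 1:grutik {ADJ,CONJ}; 2:boisliask {ADV,ADJ}; 3:grutik {ADJ,CONJ}; 4:klaasli {ADV}; 5:briak {ADJ}; 6:boisliask {ADV,ADJ}; 7:briak {ADJ}.
Position 1: tagging it ADJ would leave rule 2 unsatisfiable, so it must be CONJ.
Position 2: tagging it ADJ would leave rule 1 unsatisfiable, so it must be ADV.
Position 3: tagging it ADJ would leave rule 2 unsatisfiable, so it must be CONJ.
Position 6: tagging it ADJ would leave rule 4 unsatisfiable, so it must be ADV.
So the tagging must be: CONJ ADV CONJ ADV ADJ ADV ADJ.
Rule-by-rule: rule 1 ok; rule 2 ok; rule 3 ok; rule 4 ok; rule 5 ok.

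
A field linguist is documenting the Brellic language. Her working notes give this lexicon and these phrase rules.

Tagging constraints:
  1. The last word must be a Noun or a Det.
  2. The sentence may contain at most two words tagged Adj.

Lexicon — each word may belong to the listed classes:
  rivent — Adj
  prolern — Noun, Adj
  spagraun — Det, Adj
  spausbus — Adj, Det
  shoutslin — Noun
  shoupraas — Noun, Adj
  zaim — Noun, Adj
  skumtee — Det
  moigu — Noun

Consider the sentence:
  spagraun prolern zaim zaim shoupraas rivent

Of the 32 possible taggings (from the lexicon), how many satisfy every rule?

Candidates per position — 1:spagraun {Det,Adj}; 2:prolern {Noun,Adj}; 3:zaim {Noun,Adj}; 4:zaim {Noun,Adj}; 5:shoupraas {Noun,Adj}; 6:rivent {Adj}.
There are 32 candidate sequences in total.
Rule 1 cannot be satisfied by any choice of tags from the lexicon.
So there is no consistent tagging.
Count = 0.

0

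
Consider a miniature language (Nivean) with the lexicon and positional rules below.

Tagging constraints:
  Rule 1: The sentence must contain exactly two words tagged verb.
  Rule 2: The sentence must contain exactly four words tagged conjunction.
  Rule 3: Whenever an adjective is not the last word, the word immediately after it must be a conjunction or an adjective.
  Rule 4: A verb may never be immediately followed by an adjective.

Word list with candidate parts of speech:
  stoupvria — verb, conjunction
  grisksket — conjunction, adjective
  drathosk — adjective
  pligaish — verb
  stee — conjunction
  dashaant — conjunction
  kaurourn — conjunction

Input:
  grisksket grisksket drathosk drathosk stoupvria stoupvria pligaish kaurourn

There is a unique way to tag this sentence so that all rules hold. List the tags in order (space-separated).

Candidates per position — 1:grisksket {conjunction,adjective}; 2:grisksket {conjunction,adjective}; 3:drathosk {adjective}; 4:drathosk {adjective}; 5:stoupvria {verb,conjunction}; 6:stoupvria {verb,conjunction}; 7:pligaish {verb}; 8:kaurourn {conjunction}.
At position 5, choosing verb makes rule 3 impossible to satisfy; hence conjunction.
At position 6, choosing conjunction makes rule 1 impossible to satisfy; hence verb.
At position 1, choosing adjective makes rule 2 impossible to satisfy; hence conjunction.
At position 2, choosing adjective makes rule 2 impossible to satisfy; hence conjunction.
That leaves exactly one tagging: conjunction conjunction adjective adjective conjunction verb verb conjunction.
Checking: rule 1 ✓; rule 2 ✓; rule 3 ✓; rule 4 ✓.

conjunction conjunction adjective adjective conjunction verb verb conjunction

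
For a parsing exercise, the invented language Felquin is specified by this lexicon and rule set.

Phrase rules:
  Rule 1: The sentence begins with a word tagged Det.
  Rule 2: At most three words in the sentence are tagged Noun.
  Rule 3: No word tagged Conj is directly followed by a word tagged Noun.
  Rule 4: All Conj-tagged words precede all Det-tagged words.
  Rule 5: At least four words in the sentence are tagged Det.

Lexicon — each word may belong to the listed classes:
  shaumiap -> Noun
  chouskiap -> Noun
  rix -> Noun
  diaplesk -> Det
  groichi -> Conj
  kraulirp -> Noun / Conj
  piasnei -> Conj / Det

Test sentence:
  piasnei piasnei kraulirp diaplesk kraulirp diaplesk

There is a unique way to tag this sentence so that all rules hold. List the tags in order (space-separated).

Candidates per position — 1:piasnei {Conj,Det}; 2:piasnei {Conj,Det}; 3:kraulirp {Noun,Conj}; 4:diaplesk {Det}; 5:kraulirp {Noun,Conj}; 6:diaplesk {Det}.
Word 1 cannot be Conj — rule 1 would then fail for every completion. It is Det.
Word 2 cannot be Conj — rule 4 would then fail for every completion. It is Det.
Word 3 cannot be Conj — rule 4 would then fail for every completion. It is Noun.
Word 5 cannot be Conj — rule 4 would then fail for every completion. It is Noun.
That leaves exactly one tagging: Det Det Noun Det Noun Det.
Verifying each rule — rule 1 ok; rule 2 ok; rule 3 ok; rule 4 ok; rule 5 ok.

Det Det Noun Det Noun Det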